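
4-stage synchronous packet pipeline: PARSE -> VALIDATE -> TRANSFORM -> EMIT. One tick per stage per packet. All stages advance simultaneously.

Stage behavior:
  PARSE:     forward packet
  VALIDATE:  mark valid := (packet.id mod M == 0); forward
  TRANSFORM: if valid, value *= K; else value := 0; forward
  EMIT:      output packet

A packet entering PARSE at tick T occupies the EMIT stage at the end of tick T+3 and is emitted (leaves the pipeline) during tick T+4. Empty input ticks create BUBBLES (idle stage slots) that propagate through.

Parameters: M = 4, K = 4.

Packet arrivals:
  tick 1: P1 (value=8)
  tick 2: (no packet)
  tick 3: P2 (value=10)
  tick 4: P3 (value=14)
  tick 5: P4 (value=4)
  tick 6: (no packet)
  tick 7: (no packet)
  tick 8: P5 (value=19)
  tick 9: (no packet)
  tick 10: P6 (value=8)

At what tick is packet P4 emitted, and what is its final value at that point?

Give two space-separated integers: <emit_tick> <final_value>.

Answer: 9 16

Derivation:
Tick 1: [PARSE:P1(v=8,ok=F), VALIDATE:-, TRANSFORM:-, EMIT:-] out:-; in:P1
Tick 2: [PARSE:-, VALIDATE:P1(v=8,ok=F), TRANSFORM:-, EMIT:-] out:-; in:-
Tick 3: [PARSE:P2(v=10,ok=F), VALIDATE:-, TRANSFORM:P1(v=0,ok=F), EMIT:-] out:-; in:P2
Tick 4: [PARSE:P3(v=14,ok=F), VALIDATE:P2(v=10,ok=F), TRANSFORM:-, EMIT:P1(v=0,ok=F)] out:-; in:P3
Tick 5: [PARSE:P4(v=4,ok=F), VALIDATE:P3(v=14,ok=F), TRANSFORM:P2(v=0,ok=F), EMIT:-] out:P1(v=0); in:P4
Tick 6: [PARSE:-, VALIDATE:P4(v=4,ok=T), TRANSFORM:P3(v=0,ok=F), EMIT:P2(v=0,ok=F)] out:-; in:-
Tick 7: [PARSE:-, VALIDATE:-, TRANSFORM:P4(v=16,ok=T), EMIT:P3(v=0,ok=F)] out:P2(v=0); in:-
Tick 8: [PARSE:P5(v=19,ok=F), VALIDATE:-, TRANSFORM:-, EMIT:P4(v=16,ok=T)] out:P3(v=0); in:P5
Tick 9: [PARSE:-, VALIDATE:P5(v=19,ok=F), TRANSFORM:-, EMIT:-] out:P4(v=16); in:-
Tick 10: [PARSE:P6(v=8,ok=F), VALIDATE:-, TRANSFORM:P5(v=0,ok=F), EMIT:-] out:-; in:P6
Tick 11: [PARSE:-, VALIDATE:P6(v=8,ok=F), TRANSFORM:-, EMIT:P5(v=0,ok=F)] out:-; in:-
Tick 12: [PARSE:-, VALIDATE:-, TRANSFORM:P6(v=0,ok=F), EMIT:-] out:P5(v=0); in:-
Tick 13: [PARSE:-, VALIDATE:-, TRANSFORM:-, EMIT:P6(v=0,ok=F)] out:-; in:-
Tick 14: [PARSE:-, VALIDATE:-, TRANSFORM:-, EMIT:-] out:P6(v=0); in:-
P4: arrives tick 5, valid=True (id=4, id%4=0), emit tick 9, final value 16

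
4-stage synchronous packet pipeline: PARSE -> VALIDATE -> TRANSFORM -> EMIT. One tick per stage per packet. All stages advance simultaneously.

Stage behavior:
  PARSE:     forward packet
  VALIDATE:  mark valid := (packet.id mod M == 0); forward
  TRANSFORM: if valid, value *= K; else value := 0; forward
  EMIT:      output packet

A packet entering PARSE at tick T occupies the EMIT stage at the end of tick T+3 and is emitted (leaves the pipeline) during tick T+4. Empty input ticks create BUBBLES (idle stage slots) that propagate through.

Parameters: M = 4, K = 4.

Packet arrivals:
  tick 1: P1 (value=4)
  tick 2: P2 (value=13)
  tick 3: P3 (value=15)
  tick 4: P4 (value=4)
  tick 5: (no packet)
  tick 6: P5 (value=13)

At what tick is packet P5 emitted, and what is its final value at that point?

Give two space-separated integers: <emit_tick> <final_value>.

Tick 1: [PARSE:P1(v=4,ok=F), VALIDATE:-, TRANSFORM:-, EMIT:-] out:-; in:P1
Tick 2: [PARSE:P2(v=13,ok=F), VALIDATE:P1(v=4,ok=F), TRANSFORM:-, EMIT:-] out:-; in:P2
Tick 3: [PARSE:P3(v=15,ok=F), VALIDATE:P2(v=13,ok=F), TRANSFORM:P1(v=0,ok=F), EMIT:-] out:-; in:P3
Tick 4: [PARSE:P4(v=4,ok=F), VALIDATE:P3(v=15,ok=F), TRANSFORM:P2(v=0,ok=F), EMIT:P1(v=0,ok=F)] out:-; in:P4
Tick 5: [PARSE:-, VALIDATE:P4(v=4,ok=T), TRANSFORM:P3(v=0,ok=F), EMIT:P2(v=0,ok=F)] out:P1(v=0); in:-
Tick 6: [PARSE:P5(v=13,ok=F), VALIDATE:-, TRANSFORM:P4(v=16,ok=T), EMIT:P3(v=0,ok=F)] out:P2(v=0); in:P5
Tick 7: [PARSE:-, VALIDATE:P5(v=13,ok=F), TRANSFORM:-, EMIT:P4(v=16,ok=T)] out:P3(v=0); in:-
Tick 8: [PARSE:-, VALIDATE:-, TRANSFORM:P5(v=0,ok=F), EMIT:-] out:P4(v=16); in:-
Tick 9: [PARSE:-, VALIDATE:-, TRANSFORM:-, EMIT:P5(v=0,ok=F)] out:-; in:-
Tick 10: [PARSE:-, VALIDATE:-, TRANSFORM:-, EMIT:-] out:P5(v=0); in:-
P5: arrives tick 6, valid=False (id=5, id%4=1), emit tick 10, final value 0

Answer: 10 0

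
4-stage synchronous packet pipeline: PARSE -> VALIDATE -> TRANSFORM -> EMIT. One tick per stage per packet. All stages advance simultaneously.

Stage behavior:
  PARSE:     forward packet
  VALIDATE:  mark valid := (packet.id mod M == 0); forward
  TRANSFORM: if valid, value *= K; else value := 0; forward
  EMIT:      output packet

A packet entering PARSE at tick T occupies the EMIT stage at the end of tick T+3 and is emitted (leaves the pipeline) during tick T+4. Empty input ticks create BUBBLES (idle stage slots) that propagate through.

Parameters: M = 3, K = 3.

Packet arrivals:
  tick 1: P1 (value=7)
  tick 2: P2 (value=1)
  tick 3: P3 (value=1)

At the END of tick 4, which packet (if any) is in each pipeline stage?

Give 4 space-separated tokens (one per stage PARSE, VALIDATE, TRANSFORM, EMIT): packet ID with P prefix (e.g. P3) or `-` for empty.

Answer: - P3 P2 P1

Derivation:
Tick 1: [PARSE:P1(v=7,ok=F), VALIDATE:-, TRANSFORM:-, EMIT:-] out:-; in:P1
Tick 2: [PARSE:P2(v=1,ok=F), VALIDATE:P1(v=7,ok=F), TRANSFORM:-, EMIT:-] out:-; in:P2
Tick 3: [PARSE:P3(v=1,ok=F), VALIDATE:P2(v=1,ok=F), TRANSFORM:P1(v=0,ok=F), EMIT:-] out:-; in:P3
Tick 4: [PARSE:-, VALIDATE:P3(v=1,ok=T), TRANSFORM:P2(v=0,ok=F), EMIT:P1(v=0,ok=F)] out:-; in:-
At end of tick 4: ['-', 'P3', 'P2', 'P1']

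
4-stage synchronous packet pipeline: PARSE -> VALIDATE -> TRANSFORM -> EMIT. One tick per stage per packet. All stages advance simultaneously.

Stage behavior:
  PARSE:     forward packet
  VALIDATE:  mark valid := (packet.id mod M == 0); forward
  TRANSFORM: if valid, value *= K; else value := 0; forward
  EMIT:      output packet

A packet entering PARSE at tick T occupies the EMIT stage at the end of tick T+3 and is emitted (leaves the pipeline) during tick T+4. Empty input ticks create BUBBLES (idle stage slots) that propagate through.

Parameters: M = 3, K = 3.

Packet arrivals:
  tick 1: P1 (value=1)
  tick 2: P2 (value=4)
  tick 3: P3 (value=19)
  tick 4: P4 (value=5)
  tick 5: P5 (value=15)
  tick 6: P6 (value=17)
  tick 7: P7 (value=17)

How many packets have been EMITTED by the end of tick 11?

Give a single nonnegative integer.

Tick 1: [PARSE:P1(v=1,ok=F), VALIDATE:-, TRANSFORM:-, EMIT:-] out:-; in:P1
Tick 2: [PARSE:P2(v=4,ok=F), VALIDATE:P1(v=1,ok=F), TRANSFORM:-, EMIT:-] out:-; in:P2
Tick 3: [PARSE:P3(v=19,ok=F), VALIDATE:P2(v=4,ok=F), TRANSFORM:P1(v=0,ok=F), EMIT:-] out:-; in:P3
Tick 4: [PARSE:P4(v=5,ok=F), VALIDATE:P3(v=19,ok=T), TRANSFORM:P2(v=0,ok=F), EMIT:P1(v=0,ok=F)] out:-; in:P4
Tick 5: [PARSE:P5(v=15,ok=F), VALIDATE:P4(v=5,ok=F), TRANSFORM:P3(v=57,ok=T), EMIT:P2(v=0,ok=F)] out:P1(v=0); in:P5
Tick 6: [PARSE:P6(v=17,ok=F), VALIDATE:P5(v=15,ok=F), TRANSFORM:P4(v=0,ok=F), EMIT:P3(v=57,ok=T)] out:P2(v=0); in:P6
Tick 7: [PARSE:P7(v=17,ok=F), VALIDATE:P6(v=17,ok=T), TRANSFORM:P5(v=0,ok=F), EMIT:P4(v=0,ok=F)] out:P3(v=57); in:P7
Tick 8: [PARSE:-, VALIDATE:P7(v=17,ok=F), TRANSFORM:P6(v=51,ok=T), EMIT:P5(v=0,ok=F)] out:P4(v=0); in:-
Tick 9: [PARSE:-, VALIDATE:-, TRANSFORM:P7(v=0,ok=F), EMIT:P6(v=51,ok=T)] out:P5(v=0); in:-
Tick 10: [PARSE:-, VALIDATE:-, TRANSFORM:-, EMIT:P7(v=0,ok=F)] out:P6(v=51); in:-
Tick 11: [PARSE:-, VALIDATE:-, TRANSFORM:-, EMIT:-] out:P7(v=0); in:-
Emitted by tick 11: ['P1', 'P2', 'P3', 'P4', 'P5', 'P6', 'P7']

Answer: 7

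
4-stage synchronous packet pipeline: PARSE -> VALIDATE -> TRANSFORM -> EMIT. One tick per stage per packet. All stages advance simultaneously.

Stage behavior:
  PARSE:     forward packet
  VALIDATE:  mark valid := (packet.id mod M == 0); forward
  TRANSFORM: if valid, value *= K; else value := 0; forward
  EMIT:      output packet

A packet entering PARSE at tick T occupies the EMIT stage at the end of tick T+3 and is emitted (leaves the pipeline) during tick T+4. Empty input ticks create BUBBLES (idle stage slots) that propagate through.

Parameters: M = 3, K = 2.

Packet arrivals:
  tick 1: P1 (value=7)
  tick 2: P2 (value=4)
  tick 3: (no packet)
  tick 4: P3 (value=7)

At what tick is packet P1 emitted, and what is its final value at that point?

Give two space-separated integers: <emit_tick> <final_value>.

Tick 1: [PARSE:P1(v=7,ok=F), VALIDATE:-, TRANSFORM:-, EMIT:-] out:-; in:P1
Tick 2: [PARSE:P2(v=4,ok=F), VALIDATE:P1(v=7,ok=F), TRANSFORM:-, EMIT:-] out:-; in:P2
Tick 3: [PARSE:-, VALIDATE:P2(v=4,ok=F), TRANSFORM:P1(v=0,ok=F), EMIT:-] out:-; in:-
Tick 4: [PARSE:P3(v=7,ok=F), VALIDATE:-, TRANSFORM:P2(v=0,ok=F), EMIT:P1(v=0,ok=F)] out:-; in:P3
Tick 5: [PARSE:-, VALIDATE:P3(v=7,ok=T), TRANSFORM:-, EMIT:P2(v=0,ok=F)] out:P1(v=0); in:-
Tick 6: [PARSE:-, VALIDATE:-, TRANSFORM:P3(v=14,ok=T), EMIT:-] out:P2(v=0); in:-
Tick 7: [PARSE:-, VALIDATE:-, TRANSFORM:-, EMIT:P3(v=14,ok=T)] out:-; in:-
Tick 8: [PARSE:-, VALIDATE:-, TRANSFORM:-, EMIT:-] out:P3(v=14); in:-
P1: arrives tick 1, valid=False (id=1, id%3=1), emit tick 5, final value 0

Answer: 5 0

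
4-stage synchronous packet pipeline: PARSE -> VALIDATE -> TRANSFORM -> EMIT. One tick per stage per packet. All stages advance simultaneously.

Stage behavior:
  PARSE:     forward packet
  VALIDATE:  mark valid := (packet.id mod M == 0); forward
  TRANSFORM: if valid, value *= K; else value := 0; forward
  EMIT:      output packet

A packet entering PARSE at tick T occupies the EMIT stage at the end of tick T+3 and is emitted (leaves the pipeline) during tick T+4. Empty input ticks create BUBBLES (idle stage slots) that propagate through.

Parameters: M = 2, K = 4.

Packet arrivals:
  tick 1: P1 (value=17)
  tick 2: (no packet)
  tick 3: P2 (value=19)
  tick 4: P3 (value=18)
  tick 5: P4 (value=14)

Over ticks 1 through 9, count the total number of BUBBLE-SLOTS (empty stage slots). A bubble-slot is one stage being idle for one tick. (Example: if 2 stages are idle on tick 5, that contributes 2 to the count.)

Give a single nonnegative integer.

Answer: 20

Derivation:
Tick 1: [PARSE:P1(v=17,ok=F), VALIDATE:-, TRANSFORM:-, EMIT:-] out:-; bubbles=3
Tick 2: [PARSE:-, VALIDATE:P1(v=17,ok=F), TRANSFORM:-, EMIT:-] out:-; bubbles=3
Tick 3: [PARSE:P2(v=19,ok=F), VALIDATE:-, TRANSFORM:P1(v=0,ok=F), EMIT:-] out:-; bubbles=2
Tick 4: [PARSE:P3(v=18,ok=F), VALIDATE:P2(v=19,ok=T), TRANSFORM:-, EMIT:P1(v=0,ok=F)] out:-; bubbles=1
Tick 5: [PARSE:P4(v=14,ok=F), VALIDATE:P3(v=18,ok=F), TRANSFORM:P2(v=76,ok=T), EMIT:-] out:P1(v=0); bubbles=1
Tick 6: [PARSE:-, VALIDATE:P4(v=14,ok=T), TRANSFORM:P3(v=0,ok=F), EMIT:P2(v=76,ok=T)] out:-; bubbles=1
Tick 7: [PARSE:-, VALIDATE:-, TRANSFORM:P4(v=56,ok=T), EMIT:P3(v=0,ok=F)] out:P2(v=76); bubbles=2
Tick 8: [PARSE:-, VALIDATE:-, TRANSFORM:-, EMIT:P4(v=56,ok=T)] out:P3(v=0); bubbles=3
Tick 9: [PARSE:-, VALIDATE:-, TRANSFORM:-, EMIT:-] out:P4(v=56); bubbles=4
Total bubble-slots: 20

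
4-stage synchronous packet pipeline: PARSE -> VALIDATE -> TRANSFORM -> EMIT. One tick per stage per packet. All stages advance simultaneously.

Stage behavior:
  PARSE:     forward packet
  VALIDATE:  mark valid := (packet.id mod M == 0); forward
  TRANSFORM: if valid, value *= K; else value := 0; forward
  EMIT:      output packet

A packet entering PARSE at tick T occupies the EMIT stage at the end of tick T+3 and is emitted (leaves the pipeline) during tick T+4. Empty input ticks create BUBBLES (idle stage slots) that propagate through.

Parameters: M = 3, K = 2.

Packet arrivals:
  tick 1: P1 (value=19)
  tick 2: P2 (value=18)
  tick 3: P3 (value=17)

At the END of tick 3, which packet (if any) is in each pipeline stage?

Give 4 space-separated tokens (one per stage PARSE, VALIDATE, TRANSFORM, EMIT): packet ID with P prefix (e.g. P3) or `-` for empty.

Answer: P3 P2 P1 -

Derivation:
Tick 1: [PARSE:P1(v=19,ok=F), VALIDATE:-, TRANSFORM:-, EMIT:-] out:-; in:P1
Tick 2: [PARSE:P2(v=18,ok=F), VALIDATE:P1(v=19,ok=F), TRANSFORM:-, EMIT:-] out:-; in:P2
Tick 3: [PARSE:P3(v=17,ok=F), VALIDATE:P2(v=18,ok=F), TRANSFORM:P1(v=0,ok=F), EMIT:-] out:-; in:P3
At end of tick 3: ['P3', 'P2', 'P1', '-']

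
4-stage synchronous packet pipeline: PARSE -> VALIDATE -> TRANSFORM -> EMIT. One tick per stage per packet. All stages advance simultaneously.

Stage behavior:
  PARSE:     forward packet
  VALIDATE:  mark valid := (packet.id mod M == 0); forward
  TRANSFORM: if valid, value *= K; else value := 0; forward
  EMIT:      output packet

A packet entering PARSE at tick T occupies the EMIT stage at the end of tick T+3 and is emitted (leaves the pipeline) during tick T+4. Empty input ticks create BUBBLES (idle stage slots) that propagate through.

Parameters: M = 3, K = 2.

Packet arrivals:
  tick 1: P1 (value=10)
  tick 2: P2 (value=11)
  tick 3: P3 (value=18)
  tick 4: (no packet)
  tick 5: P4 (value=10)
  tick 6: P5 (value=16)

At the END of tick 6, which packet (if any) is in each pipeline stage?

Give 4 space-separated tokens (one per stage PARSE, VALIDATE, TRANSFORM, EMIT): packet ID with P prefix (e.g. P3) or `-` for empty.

Answer: P5 P4 - P3

Derivation:
Tick 1: [PARSE:P1(v=10,ok=F), VALIDATE:-, TRANSFORM:-, EMIT:-] out:-; in:P1
Tick 2: [PARSE:P2(v=11,ok=F), VALIDATE:P1(v=10,ok=F), TRANSFORM:-, EMIT:-] out:-; in:P2
Tick 3: [PARSE:P3(v=18,ok=F), VALIDATE:P2(v=11,ok=F), TRANSFORM:P1(v=0,ok=F), EMIT:-] out:-; in:P3
Tick 4: [PARSE:-, VALIDATE:P3(v=18,ok=T), TRANSFORM:P2(v=0,ok=F), EMIT:P1(v=0,ok=F)] out:-; in:-
Tick 5: [PARSE:P4(v=10,ok=F), VALIDATE:-, TRANSFORM:P3(v=36,ok=T), EMIT:P2(v=0,ok=F)] out:P1(v=0); in:P4
Tick 6: [PARSE:P5(v=16,ok=F), VALIDATE:P4(v=10,ok=F), TRANSFORM:-, EMIT:P3(v=36,ok=T)] out:P2(v=0); in:P5
At end of tick 6: ['P5', 'P4', '-', 'P3']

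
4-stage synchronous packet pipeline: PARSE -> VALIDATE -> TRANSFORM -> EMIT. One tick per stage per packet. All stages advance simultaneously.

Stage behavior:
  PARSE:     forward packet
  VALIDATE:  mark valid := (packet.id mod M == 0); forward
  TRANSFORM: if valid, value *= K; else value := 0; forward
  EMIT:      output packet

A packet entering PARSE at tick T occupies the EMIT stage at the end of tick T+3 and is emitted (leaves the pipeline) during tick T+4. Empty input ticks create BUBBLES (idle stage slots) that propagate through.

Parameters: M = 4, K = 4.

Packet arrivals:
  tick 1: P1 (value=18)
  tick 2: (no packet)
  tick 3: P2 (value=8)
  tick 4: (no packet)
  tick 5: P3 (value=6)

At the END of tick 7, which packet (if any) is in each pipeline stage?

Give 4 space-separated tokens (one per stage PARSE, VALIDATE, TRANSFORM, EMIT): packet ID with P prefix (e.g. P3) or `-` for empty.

Tick 1: [PARSE:P1(v=18,ok=F), VALIDATE:-, TRANSFORM:-, EMIT:-] out:-; in:P1
Tick 2: [PARSE:-, VALIDATE:P1(v=18,ok=F), TRANSFORM:-, EMIT:-] out:-; in:-
Tick 3: [PARSE:P2(v=8,ok=F), VALIDATE:-, TRANSFORM:P1(v=0,ok=F), EMIT:-] out:-; in:P2
Tick 4: [PARSE:-, VALIDATE:P2(v=8,ok=F), TRANSFORM:-, EMIT:P1(v=0,ok=F)] out:-; in:-
Tick 5: [PARSE:P3(v=6,ok=F), VALIDATE:-, TRANSFORM:P2(v=0,ok=F), EMIT:-] out:P1(v=0); in:P3
Tick 6: [PARSE:-, VALIDATE:P3(v=6,ok=F), TRANSFORM:-, EMIT:P2(v=0,ok=F)] out:-; in:-
Tick 7: [PARSE:-, VALIDATE:-, TRANSFORM:P3(v=0,ok=F), EMIT:-] out:P2(v=0); in:-
At end of tick 7: ['-', '-', 'P3', '-']

Answer: - - P3 -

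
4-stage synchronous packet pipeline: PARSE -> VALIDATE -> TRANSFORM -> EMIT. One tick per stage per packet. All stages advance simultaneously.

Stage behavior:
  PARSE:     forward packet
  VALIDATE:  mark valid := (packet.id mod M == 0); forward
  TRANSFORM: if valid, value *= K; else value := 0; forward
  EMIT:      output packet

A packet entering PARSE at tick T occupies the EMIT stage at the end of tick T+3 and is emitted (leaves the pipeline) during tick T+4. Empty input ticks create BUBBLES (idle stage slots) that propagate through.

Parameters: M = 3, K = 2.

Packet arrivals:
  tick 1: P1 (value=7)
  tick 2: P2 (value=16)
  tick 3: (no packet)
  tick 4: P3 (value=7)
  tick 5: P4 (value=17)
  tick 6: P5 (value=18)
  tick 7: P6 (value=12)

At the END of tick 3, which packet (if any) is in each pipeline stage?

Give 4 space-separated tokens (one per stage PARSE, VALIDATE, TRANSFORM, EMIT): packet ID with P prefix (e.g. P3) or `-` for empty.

Tick 1: [PARSE:P1(v=7,ok=F), VALIDATE:-, TRANSFORM:-, EMIT:-] out:-; in:P1
Tick 2: [PARSE:P2(v=16,ok=F), VALIDATE:P1(v=7,ok=F), TRANSFORM:-, EMIT:-] out:-; in:P2
Tick 3: [PARSE:-, VALIDATE:P2(v=16,ok=F), TRANSFORM:P1(v=0,ok=F), EMIT:-] out:-; in:-
At end of tick 3: ['-', 'P2', 'P1', '-']

Answer: - P2 P1 -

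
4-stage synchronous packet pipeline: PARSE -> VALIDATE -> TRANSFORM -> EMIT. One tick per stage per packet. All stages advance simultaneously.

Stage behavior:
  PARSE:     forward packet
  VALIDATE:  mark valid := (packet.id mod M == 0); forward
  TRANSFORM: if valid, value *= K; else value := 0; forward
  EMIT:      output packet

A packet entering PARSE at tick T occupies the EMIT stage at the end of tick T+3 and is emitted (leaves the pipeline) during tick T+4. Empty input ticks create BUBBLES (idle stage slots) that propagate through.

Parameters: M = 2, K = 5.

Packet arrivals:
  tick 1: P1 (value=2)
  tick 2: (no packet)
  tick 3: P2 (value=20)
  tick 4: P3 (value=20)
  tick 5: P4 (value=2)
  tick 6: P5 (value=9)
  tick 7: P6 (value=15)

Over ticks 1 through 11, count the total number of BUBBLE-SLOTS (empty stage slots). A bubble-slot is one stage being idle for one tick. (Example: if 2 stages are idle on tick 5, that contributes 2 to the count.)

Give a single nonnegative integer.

Answer: 20

Derivation:
Tick 1: [PARSE:P1(v=2,ok=F), VALIDATE:-, TRANSFORM:-, EMIT:-] out:-; bubbles=3
Tick 2: [PARSE:-, VALIDATE:P1(v=2,ok=F), TRANSFORM:-, EMIT:-] out:-; bubbles=3
Tick 3: [PARSE:P2(v=20,ok=F), VALIDATE:-, TRANSFORM:P1(v=0,ok=F), EMIT:-] out:-; bubbles=2
Tick 4: [PARSE:P3(v=20,ok=F), VALIDATE:P2(v=20,ok=T), TRANSFORM:-, EMIT:P1(v=0,ok=F)] out:-; bubbles=1
Tick 5: [PARSE:P4(v=2,ok=F), VALIDATE:P3(v=20,ok=F), TRANSFORM:P2(v=100,ok=T), EMIT:-] out:P1(v=0); bubbles=1
Tick 6: [PARSE:P5(v=9,ok=F), VALIDATE:P4(v=2,ok=T), TRANSFORM:P3(v=0,ok=F), EMIT:P2(v=100,ok=T)] out:-; bubbles=0
Tick 7: [PARSE:P6(v=15,ok=F), VALIDATE:P5(v=9,ok=F), TRANSFORM:P4(v=10,ok=T), EMIT:P3(v=0,ok=F)] out:P2(v=100); bubbles=0
Tick 8: [PARSE:-, VALIDATE:P6(v=15,ok=T), TRANSFORM:P5(v=0,ok=F), EMIT:P4(v=10,ok=T)] out:P3(v=0); bubbles=1
Tick 9: [PARSE:-, VALIDATE:-, TRANSFORM:P6(v=75,ok=T), EMIT:P5(v=0,ok=F)] out:P4(v=10); bubbles=2
Tick 10: [PARSE:-, VALIDATE:-, TRANSFORM:-, EMIT:P6(v=75,ok=T)] out:P5(v=0); bubbles=3
Tick 11: [PARSE:-, VALIDATE:-, TRANSFORM:-, EMIT:-] out:P6(v=75); bubbles=4
Total bubble-slots: 20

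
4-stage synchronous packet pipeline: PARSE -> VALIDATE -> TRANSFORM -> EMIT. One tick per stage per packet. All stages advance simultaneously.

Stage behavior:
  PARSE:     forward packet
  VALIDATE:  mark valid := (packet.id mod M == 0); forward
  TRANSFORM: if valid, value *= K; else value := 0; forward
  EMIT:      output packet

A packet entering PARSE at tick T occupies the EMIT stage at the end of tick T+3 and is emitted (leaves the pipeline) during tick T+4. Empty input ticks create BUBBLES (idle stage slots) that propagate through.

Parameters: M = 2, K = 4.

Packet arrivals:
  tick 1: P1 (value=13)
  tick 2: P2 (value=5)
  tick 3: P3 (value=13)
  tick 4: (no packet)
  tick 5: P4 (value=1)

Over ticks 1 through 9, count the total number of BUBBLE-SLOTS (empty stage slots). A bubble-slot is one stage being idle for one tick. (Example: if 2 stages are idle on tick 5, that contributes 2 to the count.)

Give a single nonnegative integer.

Answer: 20

Derivation:
Tick 1: [PARSE:P1(v=13,ok=F), VALIDATE:-, TRANSFORM:-, EMIT:-] out:-; bubbles=3
Tick 2: [PARSE:P2(v=5,ok=F), VALIDATE:P1(v=13,ok=F), TRANSFORM:-, EMIT:-] out:-; bubbles=2
Tick 3: [PARSE:P3(v=13,ok=F), VALIDATE:P2(v=5,ok=T), TRANSFORM:P1(v=0,ok=F), EMIT:-] out:-; bubbles=1
Tick 4: [PARSE:-, VALIDATE:P3(v=13,ok=F), TRANSFORM:P2(v=20,ok=T), EMIT:P1(v=0,ok=F)] out:-; bubbles=1
Tick 5: [PARSE:P4(v=1,ok=F), VALIDATE:-, TRANSFORM:P3(v=0,ok=F), EMIT:P2(v=20,ok=T)] out:P1(v=0); bubbles=1
Tick 6: [PARSE:-, VALIDATE:P4(v=1,ok=T), TRANSFORM:-, EMIT:P3(v=0,ok=F)] out:P2(v=20); bubbles=2
Tick 7: [PARSE:-, VALIDATE:-, TRANSFORM:P4(v=4,ok=T), EMIT:-] out:P3(v=0); bubbles=3
Tick 8: [PARSE:-, VALIDATE:-, TRANSFORM:-, EMIT:P4(v=4,ok=T)] out:-; bubbles=3
Tick 9: [PARSE:-, VALIDATE:-, TRANSFORM:-, EMIT:-] out:P4(v=4); bubbles=4
Total bubble-slots: 20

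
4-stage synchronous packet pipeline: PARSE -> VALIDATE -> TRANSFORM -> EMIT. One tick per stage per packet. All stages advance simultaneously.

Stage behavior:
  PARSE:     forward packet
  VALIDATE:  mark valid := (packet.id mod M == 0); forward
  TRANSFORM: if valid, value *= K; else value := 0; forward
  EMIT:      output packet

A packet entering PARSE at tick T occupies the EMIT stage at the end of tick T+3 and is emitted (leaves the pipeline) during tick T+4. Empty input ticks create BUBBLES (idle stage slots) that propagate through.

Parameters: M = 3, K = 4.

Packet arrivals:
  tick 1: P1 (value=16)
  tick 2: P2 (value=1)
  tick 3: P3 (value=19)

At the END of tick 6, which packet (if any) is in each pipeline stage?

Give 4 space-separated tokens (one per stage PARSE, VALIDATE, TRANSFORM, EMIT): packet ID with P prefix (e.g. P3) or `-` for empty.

Tick 1: [PARSE:P1(v=16,ok=F), VALIDATE:-, TRANSFORM:-, EMIT:-] out:-; in:P1
Tick 2: [PARSE:P2(v=1,ok=F), VALIDATE:P1(v=16,ok=F), TRANSFORM:-, EMIT:-] out:-; in:P2
Tick 3: [PARSE:P3(v=19,ok=F), VALIDATE:P2(v=1,ok=F), TRANSFORM:P1(v=0,ok=F), EMIT:-] out:-; in:P3
Tick 4: [PARSE:-, VALIDATE:P3(v=19,ok=T), TRANSFORM:P2(v=0,ok=F), EMIT:P1(v=0,ok=F)] out:-; in:-
Tick 5: [PARSE:-, VALIDATE:-, TRANSFORM:P3(v=76,ok=T), EMIT:P2(v=0,ok=F)] out:P1(v=0); in:-
Tick 6: [PARSE:-, VALIDATE:-, TRANSFORM:-, EMIT:P3(v=76,ok=T)] out:P2(v=0); in:-
At end of tick 6: ['-', '-', '-', 'P3']

Answer: - - - P3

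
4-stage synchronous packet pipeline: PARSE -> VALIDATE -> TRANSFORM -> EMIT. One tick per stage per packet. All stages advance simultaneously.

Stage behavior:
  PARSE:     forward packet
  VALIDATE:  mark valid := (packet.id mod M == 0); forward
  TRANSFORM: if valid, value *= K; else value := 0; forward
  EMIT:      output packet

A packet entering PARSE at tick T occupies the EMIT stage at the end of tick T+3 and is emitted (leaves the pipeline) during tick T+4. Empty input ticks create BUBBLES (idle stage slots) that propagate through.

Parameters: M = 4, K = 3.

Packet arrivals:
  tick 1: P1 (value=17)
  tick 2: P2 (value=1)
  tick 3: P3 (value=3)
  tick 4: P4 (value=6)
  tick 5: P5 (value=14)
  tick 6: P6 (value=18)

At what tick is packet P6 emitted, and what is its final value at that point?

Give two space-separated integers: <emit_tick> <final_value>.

Answer: 10 0

Derivation:
Tick 1: [PARSE:P1(v=17,ok=F), VALIDATE:-, TRANSFORM:-, EMIT:-] out:-; in:P1
Tick 2: [PARSE:P2(v=1,ok=F), VALIDATE:P1(v=17,ok=F), TRANSFORM:-, EMIT:-] out:-; in:P2
Tick 3: [PARSE:P3(v=3,ok=F), VALIDATE:P2(v=1,ok=F), TRANSFORM:P1(v=0,ok=F), EMIT:-] out:-; in:P3
Tick 4: [PARSE:P4(v=6,ok=F), VALIDATE:P3(v=3,ok=F), TRANSFORM:P2(v=0,ok=F), EMIT:P1(v=0,ok=F)] out:-; in:P4
Tick 5: [PARSE:P5(v=14,ok=F), VALIDATE:P4(v=6,ok=T), TRANSFORM:P3(v=0,ok=F), EMIT:P2(v=0,ok=F)] out:P1(v=0); in:P5
Tick 6: [PARSE:P6(v=18,ok=F), VALIDATE:P5(v=14,ok=F), TRANSFORM:P4(v=18,ok=T), EMIT:P3(v=0,ok=F)] out:P2(v=0); in:P6
Tick 7: [PARSE:-, VALIDATE:P6(v=18,ok=F), TRANSFORM:P5(v=0,ok=F), EMIT:P4(v=18,ok=T)] out:P3(v=0); in:-
Tick 8: [PARSE:-, VALIDATE:-, TRANSFORM:P6(v=0,ok=F), EMIT:P5(v=0,ok=F)] out:P4(v=18); in:-
Tick 9: [PARSE:-, VALIDATE:-, TRANSFORM:-, EMIT:P6(v=0,ok=F)] out:P5(v=0); in:-
Tick 10: [PARSE:-, VALIDATE:-, TRANSFORM:-, EMIT:-] out:P6(v=0); in:-
P6: arrives tick 6, valid=False (id=6, id%4=2), emit tick 10, final value 0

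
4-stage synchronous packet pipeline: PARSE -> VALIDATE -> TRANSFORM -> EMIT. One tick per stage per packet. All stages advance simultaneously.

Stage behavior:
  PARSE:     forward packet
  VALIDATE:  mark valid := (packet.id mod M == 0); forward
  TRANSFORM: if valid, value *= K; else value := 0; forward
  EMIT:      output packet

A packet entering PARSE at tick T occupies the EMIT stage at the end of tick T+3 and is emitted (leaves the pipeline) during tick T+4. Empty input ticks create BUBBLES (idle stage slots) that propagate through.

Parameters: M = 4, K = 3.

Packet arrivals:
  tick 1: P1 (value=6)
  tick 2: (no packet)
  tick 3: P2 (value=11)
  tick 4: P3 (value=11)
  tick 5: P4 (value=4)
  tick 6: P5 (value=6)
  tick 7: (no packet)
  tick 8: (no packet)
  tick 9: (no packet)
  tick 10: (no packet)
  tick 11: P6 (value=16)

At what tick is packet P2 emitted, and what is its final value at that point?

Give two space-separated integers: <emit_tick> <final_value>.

Answer: 7 0

Derivation:
Tick 1: [PARSE:P1(v=6,ok=F), VALIDATE:-, TRANSFORM:-, EMIT:-] out:-; in:P1
Tick 2: [PARSE:-, VALIDATE:P1(v=6,ok=F), TRANSFORM:-, EMIT:-] out:-; in:-
Tick 3: [PARSE:P2(v=11,ok=F), VALIDATE:-, TRANSFORM:P1(v=0,ok=F), EMIT:-] out:-; in:P2
Tick 4: [PARSE:P3(v=11,ok=F), VALIDATE:P2(v=11,ok=F), TRANSFORM:-, EMIT:P1(v=0,ok=F)] out:-; in:P3
Tick 5: [PARSE:P4(v=4,ok=F), VALIDATE:P3(v=11,ok=F), TRANSFORM:P2(v=0,ok=F), EMIT:-] out:P1(v=0); in:P4
Tick 6: [PARSE:P5(v=6,ok=F), VALIDATE:P4(v=4,ok=T), TRANSFORM:P3(v=0,ok=F), EMIT:P2(v=0,ok=F)] out:-; in:P5
Tick 7: [PARSE:-, VALIDATE:P5(v=6,ok=F), TRANSFORM:P4(v=12,ok=T), EMIT:P3(v=0,ok=F)] out:P2(v=0); in:-
Tick 8: [PARSE:-, VALIDATE:-, TRANSFORM:P5(v=0,ok=F), EMIT:P4(v=12,ok=T)] out:P3(v=0); in:-
Tick 9: [PARSE:-, VALIDATE:-, TRANSFORM:-, EMIT:P5(v=0,ok=F)] out:P4(v=12); in:-
Tick 10: [PARSE:-, VALIDATE:-, TRANSFORM:-, EMIT:-] out:P5(v=0); in:-
Tick 11: [PARSE:P6(v=16,ok=F), VALIDATE:-, TRANSFORM:-, EMIT:-] out:-; in:P6
Tick 12: [PARSE:-, VALIDATE:P6(v=16,ok=F), TRANSFORM:-, EMIT:-] out:-; in:-
Tick 13: [PARSE:-, VALIDATE:-, TRANSFORM:P6(v=0,ok=F), EMIT:-] out:-; in:-
Tick 14: [PARSE:-, VALIDATE:-, TRANSFORM:-, EMIT:P6(v=0,ok=F)] out:-; in:-
Tick 15: [PARSE:-, VALIDATE:-, TRANSFORM:-, EMIT:-] out:P6(v=0); in:-
P2: arrives tick 3, valid=False (id=2, id%4=2), emit tick 7, final value 0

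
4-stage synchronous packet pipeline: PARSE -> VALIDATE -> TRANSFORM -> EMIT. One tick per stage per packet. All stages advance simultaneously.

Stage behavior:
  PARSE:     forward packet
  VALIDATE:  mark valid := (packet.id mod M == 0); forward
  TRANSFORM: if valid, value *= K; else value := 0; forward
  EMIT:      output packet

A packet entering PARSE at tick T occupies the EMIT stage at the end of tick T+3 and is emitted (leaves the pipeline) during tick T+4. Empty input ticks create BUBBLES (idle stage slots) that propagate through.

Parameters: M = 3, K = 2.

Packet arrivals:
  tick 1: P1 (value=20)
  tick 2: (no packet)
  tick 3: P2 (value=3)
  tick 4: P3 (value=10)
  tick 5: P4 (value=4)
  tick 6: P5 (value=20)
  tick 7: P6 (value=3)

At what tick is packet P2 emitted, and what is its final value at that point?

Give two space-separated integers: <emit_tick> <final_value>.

Tick 1: [PARSE:P1(v=20,ok=F), VALIDATE:-, TRANSFORM:-, EMIT:-] out:-; in:P1
Tick 2: [PARSE:-, VALIDATE:P1(v=20,ok=F), TRANSFORM:-, EMIT:-] out:-; in:-
Tick 3: [PARSE:P2(v=3,ok=F), VALIDATE:-, TRANSFORM:P1(v=0,ok=F), EMIT:-] out:-; in:P2
Tick 4: [PARSE:P3(v=10,ok=F), VALIDATE:P2(v=3,ok=F), TRANSFORM:-, EMIT:P1(v=0,ok=F)] out:-; in:P3
Tick 5: [PARSE:P4(v=4,ok=F), VALIDATE:P3(v=10,ok=T), TRANSFORM:P2(v=0,ok=F), EMIT:-] out:P1(v=0); in:P4
Tick 6: [PARSE:P5(v=20,ok=F), VALIDATE:P4(v=4,ok=F), TRANSFORM:P3(v=20,ok=T), EMIT:P2(v=0,ok=F)] out:-; in:P5
Tick 7: [PARSE:P6(v=3,ok=F), VALIDATE:P5(v=20,ok=F), TRANSFORM:P4(v=0,ok=F), EMIT:P3(v=20,ok=T)] out:P2(v=0); in:P6
Tick 8: [PARSE:-, VALIDATE:P6(v=3,ok=T), TRANSFORM:P5(v=0,ok=F), EMIT:P4(v=0,ok=F)] out:P3(v=20); in:-
Tick 9: [PARSE:-, VALIDATE:-, TRANSFORM:P6(v=6,ok=T), EMIT:P5(v=0,ok=F)] out:P4(v=0); in:-
Tick 10: [PARSE:-, VALIDATE:-, TRANSFORM:-, EMIT:P6(v=6,ok=T)] out:P5(v=0); in:-
Tick 11: [PARSE:-, VALIDATE:-, TRANSFORM:-, EMIT:-] out:P6(v=6); in:-
P2: arrives tick 3, valid=False (id=2, id%3=2), emit tick 7, final value 0

Answer: 7 0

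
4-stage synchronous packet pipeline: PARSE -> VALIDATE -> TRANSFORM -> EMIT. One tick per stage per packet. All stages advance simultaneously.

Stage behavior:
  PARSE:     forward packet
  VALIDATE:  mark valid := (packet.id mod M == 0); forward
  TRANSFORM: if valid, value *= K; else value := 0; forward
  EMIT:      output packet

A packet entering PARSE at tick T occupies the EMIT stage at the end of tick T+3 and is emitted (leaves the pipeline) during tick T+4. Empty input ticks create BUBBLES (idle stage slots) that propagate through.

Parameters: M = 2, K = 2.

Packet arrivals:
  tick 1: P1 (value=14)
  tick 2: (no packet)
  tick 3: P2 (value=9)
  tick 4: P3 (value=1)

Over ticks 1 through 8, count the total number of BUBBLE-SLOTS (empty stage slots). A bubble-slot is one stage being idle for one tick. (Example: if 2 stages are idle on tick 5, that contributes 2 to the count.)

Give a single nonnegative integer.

Answer: 20

Derivation:
Tick 1: [PARSE:P1(v=14,ok=F), VALIDATE:-, TRANSFORM:-, EMIT:-] out:-; bubbles=3
Tick 2: [PARSE:-, VALIDATE:P1(v=14,ok=F), TRANSFORM:-, EMIT:-] out:-; bubbles=3
Tick 3: [PARSE:P2(v=9,ok=F), VALIDATE:-, TRANSFORM:P1(v=0,ok=F), EMIT:-] out:-; bubbles=2
Tick 4: [PARSE:P3(v=1,ok=F), VALIDATE:P2(v=9,ok=T), TRANSFORM:-, EMIT:P1(v=0,ok=F)] out:-; bubbles=1
Tick 5: [PARSE:-, VALIDATE:P3(v=1,ok=F), TRANSFORM:P2(v=18,ok=T), EMIT:-] out:P1(v=0); bubbles=2
Tick 6: [PARSE:-, VALIDATE:-, TRANSFORM:P3(v=0,ok=F), EMIT:P2(v=18,ok=T)] out:-; bubbles=2
Tick 7: [PARSE:-, VALIDATE:-, TRANSFORM:-, EMIT:P3(v=0,ok=F)] out:P2(v=18); bubbles=3
Tick 8: [PARSE:-, VALIDATE:-, TRANSFORM:-, EMIT:-] out:P3(v=0); bubbles=4
Total bubble-slots: 20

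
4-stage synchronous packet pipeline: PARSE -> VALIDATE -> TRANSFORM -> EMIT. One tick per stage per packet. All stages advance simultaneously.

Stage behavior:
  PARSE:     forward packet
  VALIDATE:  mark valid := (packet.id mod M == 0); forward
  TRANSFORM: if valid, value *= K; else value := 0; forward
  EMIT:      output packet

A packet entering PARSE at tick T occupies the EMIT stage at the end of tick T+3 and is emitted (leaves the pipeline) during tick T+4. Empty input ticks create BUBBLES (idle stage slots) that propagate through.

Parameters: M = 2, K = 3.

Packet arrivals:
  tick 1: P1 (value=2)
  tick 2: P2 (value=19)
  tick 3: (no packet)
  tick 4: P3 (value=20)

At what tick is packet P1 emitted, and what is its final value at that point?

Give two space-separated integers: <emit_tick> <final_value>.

Tick 1: [PARSE:P1(v=2,ok=F), VALIDATE:-, TRANSFORM:-, EMIT:-] out:-; in:P1
Tick 2: [PARSE:P2(v=19,ok=F), VALIDATE:P1(v=2,ok=F), TRANSFORM:-, EMIT:-] out:-; in:P2
Tick 3: [PARSE:-, VALIDATE:P2(v=19,ok=T), TRANSFORM:P1(v=0,ok=F), EMIT:-] out:-; in:-
Tick 4: [PARSE:P3(v=20,ok=F), VALIDATE:-, TRANSFORM:P2(v=57,ok=T), EMIT:P1(v=0,ok=F)] out:-; in:P3
Tick 5: [PARSE:-, VALIDATE:P3(v=20,ok=F), TRANSFORM:-, EMIT:P2(v=57,ok=T)] out:P1(v=0); in:-
Tick 6: [PARSE:-, VALIDATE:-, TRANSFORM:P3(v=0,ok=F), EMIT:-] out:P2(v=57); in:-
Tick 7: [PARSE:-, VALIDATE:-, TRANSFORM:-, EMIT:P3(v=0,ok=F)] out:-; in:-
Tick 8: [PARSE:-, VALIDATE:-, TRANSFORM:-, EMIT:-] out:P3(v=0); in:-
P1: arrives tick 1, valid=False (id=1, id%2=1), emit tick 5, final value 0

Answer: 5 0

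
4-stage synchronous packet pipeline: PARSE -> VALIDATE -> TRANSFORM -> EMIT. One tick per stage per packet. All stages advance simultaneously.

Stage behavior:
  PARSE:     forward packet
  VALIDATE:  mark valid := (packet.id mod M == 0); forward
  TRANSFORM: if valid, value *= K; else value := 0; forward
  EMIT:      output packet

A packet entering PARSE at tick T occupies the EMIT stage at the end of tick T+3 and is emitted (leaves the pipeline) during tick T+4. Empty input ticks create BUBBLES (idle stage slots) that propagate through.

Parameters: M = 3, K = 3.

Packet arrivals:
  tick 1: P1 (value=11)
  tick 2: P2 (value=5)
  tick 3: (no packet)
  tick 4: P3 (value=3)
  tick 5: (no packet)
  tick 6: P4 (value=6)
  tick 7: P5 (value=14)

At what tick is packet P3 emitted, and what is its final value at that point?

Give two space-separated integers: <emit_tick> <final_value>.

Answer: 8 9

Derivation:
Tick 1: [PARSE:P1(v=11,ok=F), VALIDATE:-, TRANSFORM:-, EMIT:-] out:-; in:P1
Tick 2: [PARSE:P2(v=5,ok=F), VALIDATE:P1(v=11,ok=F), TRANSFORM:-, EMIT:-] out:-; in:P2
Tick 3: [PARSE:-, VALIDATE:P2(v=5,ok=F), TRANSFORM:P1(v=0,ok=F), EMIT:-] out:-; in:-
Tick 4: [PARSE:P3(v=3,ok=F), VALIDATE:-, TRANSFORM:P2(v=0,ok=F), EMIT:P1(v=0,ok=F)] out:-; in:P3
Tick 5: [PARSE:-, VALIDATE:P3(v=3,ok=T), TRANSFORM:-, EMIT:P2(v=0,ok=F)] out:P1(v=0); in:-
Tick 6: [PARSE:P4(v=6,ok=F), VALIDATE:-, TRANSFORM:P3(v=9,ok=T), EMIT:-] out:P2(v=0); in:P4
Tick 7: [PARSE:P5(v=14,ok=F), VALIDATE:P4(v=6,ok=F), TRANSFORM:-, EMIT:P3(v=9,ok=T)] out:-; in:P5
Tick 8: [PARSE:-, VALIDATE:P5(v=14,ok=F), TRANSFORM:P4(v=0,ok=F), EMIT:-] out:P3(v=9); in:-
Tick 9: [PARSE:-, VALIDATE:-, TRANSFORM:P5(v=0,ok=F), EMIT:P4(v=0,ok=F)] out:-; in:-
Tick 10: [PARSE:-, VALIDATE:-, TRANSFORM:-, EMIT:P5(v=0,ok=F)] out:P4(v=0); in:-
Tick 11: [PARSE:-, VALIDATE:-, TRANSFORM:-, EMIT:-] out:P5(v=0); in:-
P3: arrives tick 4, valid=True (id=3, id%3=0), emit tick 8, final value 9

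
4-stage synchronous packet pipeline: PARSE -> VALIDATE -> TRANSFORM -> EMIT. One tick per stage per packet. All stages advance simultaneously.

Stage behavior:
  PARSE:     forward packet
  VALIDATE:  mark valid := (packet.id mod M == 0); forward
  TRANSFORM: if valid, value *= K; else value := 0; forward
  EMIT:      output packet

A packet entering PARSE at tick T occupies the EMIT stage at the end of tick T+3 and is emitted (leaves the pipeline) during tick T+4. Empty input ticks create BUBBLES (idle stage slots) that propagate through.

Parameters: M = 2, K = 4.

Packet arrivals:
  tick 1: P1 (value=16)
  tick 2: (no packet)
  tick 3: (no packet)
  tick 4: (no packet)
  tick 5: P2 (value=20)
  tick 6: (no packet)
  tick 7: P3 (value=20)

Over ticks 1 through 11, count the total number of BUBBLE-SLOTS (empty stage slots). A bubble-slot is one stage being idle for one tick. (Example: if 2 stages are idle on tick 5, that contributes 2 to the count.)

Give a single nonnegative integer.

Answer: 32

Derivation:
Tick 1: [PARSE:P1(v=16,ok=F), VALIDATE:-, TRANSFORM:-, EMIT:-] out:-; bubbles=3
Tick 2: [PARSE:-, VALIDATE:P1(v=16,ok=F), TRANSFORM:-, EMIT:-] out:-; bubbles=3
Tick 3: [PARSE:-, VALIDATE:-, TRANSFORM:P1(v=0,ok=F), EMIT:-] out:-; bubbles=3
Tick 4: [PARSE:-, VALIDATE:-, TRANSFORM:-, EMIT:P1(v=0,ok=F)] out:-; bubbles=3
Tick 5: [PARSE:P2(v=20,ok=F), VALIDATE:-, TRANSFORM:-, EMIT:-] out:P1(v=0); bubbles=3
Tick 6: [PARSE:-, VALIDATE:P2(v=20,ok=T), TRANSFORM:-, EMIT:-] out:-; bubbles=3
Tick 7: [PARSE:P3(v=20,ok=F), VALIDATE:-, TRANSFORM:P2(v=80,ok=T), EMIT:-] out:-; bubbles=2
Tick 8: [PARSE:-, VALIDATE:P3(v=20,ok=F), TRANSFORM:-, EMIT:P2(v=80,ok=T)] out:-; bubbles=2
Tick 9: [PARSE:-, VALIDATE:-, TRANSFORM:P3(v=0,ok=F), EMIT:-] out:P2(v=80); bubbles=3
Tick 10: [PARSE:-, VALIDATE:-, TRANSFORM:-, EMIT:P3(v=0,ok=F)] out:-; bubbles=3
Tick 11: [PARSE:-, VALIDATE:-, TRANSFORM:-, EMIT:-] out:P3(v=0); bubbles=4
Total bubble-slots: 32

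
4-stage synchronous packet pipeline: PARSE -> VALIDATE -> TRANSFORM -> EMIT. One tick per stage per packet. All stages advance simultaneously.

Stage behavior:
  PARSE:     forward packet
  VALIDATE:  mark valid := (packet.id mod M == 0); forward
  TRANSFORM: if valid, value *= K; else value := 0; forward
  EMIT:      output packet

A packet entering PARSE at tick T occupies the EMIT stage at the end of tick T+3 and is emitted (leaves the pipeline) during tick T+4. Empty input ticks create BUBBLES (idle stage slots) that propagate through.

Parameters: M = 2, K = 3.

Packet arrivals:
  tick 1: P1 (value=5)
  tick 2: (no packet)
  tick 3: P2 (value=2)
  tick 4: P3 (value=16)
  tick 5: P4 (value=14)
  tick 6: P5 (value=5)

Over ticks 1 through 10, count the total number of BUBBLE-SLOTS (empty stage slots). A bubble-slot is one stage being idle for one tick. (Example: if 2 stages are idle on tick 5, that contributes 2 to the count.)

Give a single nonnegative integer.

Tick 1: [PARSE:P1(v=5,ok=F), VALIDATE:-, TRANSFORM:-, EMIT:-] out:-; bubbles=3
Tick 2: [PARSE:-, VALIDATE:P1(v=5,ok=F), TRANSFORM:-, EMIT:-] out:-; bubbles=3
Tick 3: [PARSE:P2(v=2,ok=F), VALIDATE:-, TRANSFORM:P1(v=0,ok=F), EMIT:-] out:-; bubbles=2
Tick 4: [PARSE:P3(v=16,ok=F), VALIDATE:P2(v=2,ok=T), TRANSFORM:-, EMIT:P1(v=0,ok=F)] out:-; bubbles=1
Tick 5: [PARSE:P4(v=14,ok=F), VALIDATE:P3(v=16,ok=F), TRANSFORM:P2(v=6,ok=T), EMIT:-] out:P1(v=0); bubbles=1
Tick 6: [PARSE:P5(v=5,ok=F), VALIDATE:P4(v=14,ok=T), TRANSFORM:P3(v=0,ok=F), EMIT:P2(v=6,ok=T)] out:-; bubbles=0
Tick 7: [PARSE:-, VALIDATE:P5(v=5,ok=F), TRANSFORM:P4(v=42,ok=T), EMIT:P3(v=0,ok=F)] out:P2(v=6); bubbles=1
Tick 8: [PARSE:-, VALIDATE:-, TRANSFORM:P5(v=0,ok=F), EMIT:P4(v=42,ok=T)] out:P3(v=0); bubbles=2
Tick 9: [PARSE:-, VALIDATE:-, TRANSFORM:-, EMIT:P5(v=0,ok=F)] out:P4(v=42); bubbles=3
Tick 10: [PARSE:-, VALIDATE:-, TRANSFORM:-, EMIT:-] out:P5(v=0); bubbles=4
Total bubble-slots: 20

Answer: 20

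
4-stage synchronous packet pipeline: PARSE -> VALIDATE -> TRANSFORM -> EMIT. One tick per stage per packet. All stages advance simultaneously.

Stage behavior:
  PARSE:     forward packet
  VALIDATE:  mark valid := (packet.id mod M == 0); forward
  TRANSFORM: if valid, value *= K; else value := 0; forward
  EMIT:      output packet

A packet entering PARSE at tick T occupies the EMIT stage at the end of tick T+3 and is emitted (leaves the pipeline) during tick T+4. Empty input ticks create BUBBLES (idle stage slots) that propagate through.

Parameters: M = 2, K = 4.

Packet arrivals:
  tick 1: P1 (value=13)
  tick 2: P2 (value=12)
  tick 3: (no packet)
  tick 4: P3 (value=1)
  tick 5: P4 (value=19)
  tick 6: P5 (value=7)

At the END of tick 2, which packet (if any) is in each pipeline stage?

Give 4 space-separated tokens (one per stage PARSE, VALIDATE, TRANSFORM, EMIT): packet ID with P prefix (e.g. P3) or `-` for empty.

Tick 1: [PARSE:P1(v=13,ok=F), VALIDATE:-, TRANSFORM:-, EMIT:-] out:-; in:P1
Tick 2: [PARSE:P2(v=12,ok=F), VALIDATE:P1(v=13,ok=F), TRANSFORM:-, EMIT:-] out:-; in:P2
At end of tick 2: ['P2', 'P1', '-', '-']

Answer: P2 P1 - -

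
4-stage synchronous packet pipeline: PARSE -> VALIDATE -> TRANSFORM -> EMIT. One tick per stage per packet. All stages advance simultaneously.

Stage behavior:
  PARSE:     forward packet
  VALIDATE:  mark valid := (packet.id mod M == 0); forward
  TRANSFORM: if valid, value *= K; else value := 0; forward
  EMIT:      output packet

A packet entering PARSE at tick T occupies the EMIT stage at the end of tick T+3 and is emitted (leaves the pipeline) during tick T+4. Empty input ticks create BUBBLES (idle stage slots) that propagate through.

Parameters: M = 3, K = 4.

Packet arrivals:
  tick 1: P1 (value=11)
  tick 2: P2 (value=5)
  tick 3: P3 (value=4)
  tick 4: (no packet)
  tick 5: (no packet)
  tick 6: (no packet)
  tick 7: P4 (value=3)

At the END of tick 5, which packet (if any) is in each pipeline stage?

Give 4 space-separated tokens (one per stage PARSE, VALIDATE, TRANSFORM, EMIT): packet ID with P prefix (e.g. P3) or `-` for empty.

Answer: - - P3 P2

Derivation:
Tick 1: [PARSE:P1(v=11,ok=F), VALIDATE:-, TRANSFORM:-, EMIT:-] out:-; in:P1
Tick 2: [PARSE:P2(v=5,ok=F), VALIDATE:P1(v=11,ok=F), TRANSFORM:-, EMIT:-] out:-; in:P2
Tick 3: [PARSE:P3(v=4,ok=F), VALIDATE:P2(v=5,ok=F), TRANSFORM:P1(v=0,ok=F), EMIT:-] out:-; in:P3
Tick 4: [PARSE:-, VALIDATE:P3(v=4,ok=T), TRANSFORM:P2(v=0,ok=F), EMIT:P1(v=0,ok=F)] out:-; in:-
Tick 5: [PARSE:-, VALIDATE:-, TRANSFORM:P3(v=16,ok=T), EMIT:P2(v=0,ok=F)] out:P1(v=0); in:-
At end of tick 5: ['-', '-', 'P3', 'P2']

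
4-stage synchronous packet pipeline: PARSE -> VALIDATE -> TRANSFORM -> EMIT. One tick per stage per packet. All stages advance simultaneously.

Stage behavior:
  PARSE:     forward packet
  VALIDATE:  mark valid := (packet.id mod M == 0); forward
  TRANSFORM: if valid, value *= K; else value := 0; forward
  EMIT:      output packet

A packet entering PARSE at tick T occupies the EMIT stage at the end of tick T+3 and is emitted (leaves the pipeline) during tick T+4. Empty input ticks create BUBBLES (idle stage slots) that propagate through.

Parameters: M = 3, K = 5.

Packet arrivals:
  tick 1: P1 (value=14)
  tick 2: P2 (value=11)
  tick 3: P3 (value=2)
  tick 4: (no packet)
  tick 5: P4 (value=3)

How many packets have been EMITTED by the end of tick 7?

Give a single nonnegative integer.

Answer: 3

Derivation:
Tick 1: [PARSE:P1(v=14,ok=F), VALIDATE:-, TRANSFORM:-, EMIT:-] out:-; in:P1
Tick 2: [PARSE:P2(v=11,ok=F), VALIDATE:P1(v=14,ok=F), TRANSFORM:-, EMIT:-] out:-; in:P2
Tick 3: [PARSE:P3(v=2,ok=F), VALIDATE:P2(v=11,ok=F), TRANSFORM:P1(v=0,ok=F), EMIT:-] out:-; in:P3
Tick 4: [PARSE:-, VALIDATE:P3(v=2,ok=T), TRANSFORM:P2(v=0,ok=F), EMIT:P1(v=0,ok=F)] out:-; in:-
Tick 5: [PARSE:P4(v=3,ok=F), VALIDATE:-, TRANSFORM:P3(v=10,ok=T), EMIT:P2(v=0,ok=F)] out:P1(v=0); in:P4
Tick 6: [PARSE:-, VALIDATE:P4(v=3,ok=F), TRANSFORM:-, EMIT:P3(v=10,ok=T)] out:P2(v=0); in:-
Tick 7: [PARSE:-, VALIDATE:-, TRANSFORM:P4(v=0,ok=F), EMIT:-] out:P3(v=10); in:-
Emitted by tick 7: ['P1', 'P2', 'P3']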